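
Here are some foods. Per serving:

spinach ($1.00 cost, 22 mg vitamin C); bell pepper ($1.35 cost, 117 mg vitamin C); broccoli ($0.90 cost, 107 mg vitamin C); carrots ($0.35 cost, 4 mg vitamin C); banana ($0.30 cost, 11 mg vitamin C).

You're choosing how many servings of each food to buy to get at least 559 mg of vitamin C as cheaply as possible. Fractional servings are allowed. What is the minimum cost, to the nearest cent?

$4.70

Cost per mg of vitamin C: broccoli $0.0084, bell pepper $0.0115, banana $0.0273, spinach $0.0455, carrots $0.0875.
With no serving limits, use only broccoli: 559 mg / 107 mg = 5.224 servings × $0.90 = $4.70.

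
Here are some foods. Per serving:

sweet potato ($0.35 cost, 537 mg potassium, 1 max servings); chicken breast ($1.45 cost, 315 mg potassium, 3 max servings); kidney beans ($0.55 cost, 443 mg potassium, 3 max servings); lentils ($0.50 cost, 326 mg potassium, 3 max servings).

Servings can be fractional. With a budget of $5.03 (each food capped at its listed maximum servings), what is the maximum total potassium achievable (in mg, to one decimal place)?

3176.4 mg

Potassium per dollar: sweet potato 1534, kidney beans 805.5, lentils 652, chicken breast 217.2.
Take 1 serving of sweet potato: spends $0.35, +537.0 mg potassium (running total 537.0 mg).
Take 3 servings of kidney beans: spends $1.65, +1329.0 mg potassium (running total 1866.0 mg).
Take 3 servings of lentils: spends $1.50, +978.0 mg potassium (running total 2844.0 mg).
Take 1.055 servings of chicken breast: spends $1.53, +332.4 mg potassium (running total 3176.4 mg).
Filling greedily by potassium-per-dollar is optimal for one linear limit, giving 3176.4 mg.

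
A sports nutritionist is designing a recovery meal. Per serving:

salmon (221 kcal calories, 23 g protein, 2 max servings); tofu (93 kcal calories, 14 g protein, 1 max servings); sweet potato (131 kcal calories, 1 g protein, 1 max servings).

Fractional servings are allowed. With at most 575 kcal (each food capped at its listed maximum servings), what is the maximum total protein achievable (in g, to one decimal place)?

60.3 g

Protein per kcal: tofu 0.1505, salmon 0.1041, sweet potato 0.007634.
Take 1 serving of tofu: uses 93 kcal, +14.0 g protein (running total 14.0 g).
Take 2 servings of salmon: uses 442 kcal, +46.0 g protein (running total 60.0 g).
Take 0.3053 servings of sweet potato: uses 40 kcal, +0.3 g protein (running total 60.3 g).
Filling greedily by protein-per-kcal is optimal for one linear limit, giving 60.3 g.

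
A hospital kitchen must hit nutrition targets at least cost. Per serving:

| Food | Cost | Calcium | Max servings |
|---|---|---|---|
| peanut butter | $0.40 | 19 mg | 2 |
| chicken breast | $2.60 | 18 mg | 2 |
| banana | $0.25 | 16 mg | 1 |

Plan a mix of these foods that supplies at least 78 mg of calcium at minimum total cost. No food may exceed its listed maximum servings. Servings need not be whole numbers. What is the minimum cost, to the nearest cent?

$4.52

Cost per mg of calcium: banana $0.0156, peanut butter $0.0211, chicken breast $0.1444.
Take 1 serving of banana: +16.0 mg calcium for $0.25 (total $0.25, still need 62.0 mg).
Take 2 servings of peanut butter: +38.0 mg calcium for $0.80 (total $1.05, still need 24.0 mg).
Take 1.333 servings of chicken breast: +24.0 mg calcium for $3.47 (total $4.52, still need 0.0 mg).
Greedy by cheapest-per-mg is optimal for a single linear constraint, so the minimum cost is $4.52.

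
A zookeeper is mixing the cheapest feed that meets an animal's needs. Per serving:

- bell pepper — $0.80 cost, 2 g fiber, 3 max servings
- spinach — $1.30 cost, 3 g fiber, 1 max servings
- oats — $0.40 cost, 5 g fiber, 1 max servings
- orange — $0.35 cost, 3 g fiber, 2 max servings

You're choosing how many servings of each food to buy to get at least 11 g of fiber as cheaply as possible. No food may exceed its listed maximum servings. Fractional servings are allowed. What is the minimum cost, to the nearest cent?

$1.10

Cost per g of fiber: oats $0.0800, orange $0.1167, bell pepper $0.4000, spinach $0.4333.
Take 1 serving of oats: +5.0 g fiber for $0.40 (total $0.40, still need 6.0 g).
Take 2 servings of orange: +6.0 g fiber for $0.70 (total $1.10, still need 0.0 g).
Greedy by cheapest-per-g is optimal for a single linear constraint, so the minimum cost is $1.10.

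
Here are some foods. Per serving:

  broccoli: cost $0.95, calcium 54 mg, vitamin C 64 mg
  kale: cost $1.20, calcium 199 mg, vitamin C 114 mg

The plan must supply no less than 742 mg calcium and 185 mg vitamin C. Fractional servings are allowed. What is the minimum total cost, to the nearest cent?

$4.47

With two linear requirements the optimum uses one or two foods; enumerate the corners.
broccoli only: max(742/54, 185/64) = 13.74 servings → $13.05.
kale only: max(742/199, 185/114) = 3.729 servings → $4.47.
broccoli + kale with both targets exact would need a negative amount; discard.
So the least-cost plan costs $4.47.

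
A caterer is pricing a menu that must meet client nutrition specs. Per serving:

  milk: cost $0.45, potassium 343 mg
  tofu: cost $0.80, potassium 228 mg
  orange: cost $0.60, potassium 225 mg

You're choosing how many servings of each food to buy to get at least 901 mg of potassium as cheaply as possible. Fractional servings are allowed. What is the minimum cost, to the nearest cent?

Cost per mg of potassium: milk $0.0013, orange $0.0027, tofu $0.0035.
With no serving limits, use only milk: 901 mg / 343 mg = 2.627 servings × $0.45 = $1.18.

$1.18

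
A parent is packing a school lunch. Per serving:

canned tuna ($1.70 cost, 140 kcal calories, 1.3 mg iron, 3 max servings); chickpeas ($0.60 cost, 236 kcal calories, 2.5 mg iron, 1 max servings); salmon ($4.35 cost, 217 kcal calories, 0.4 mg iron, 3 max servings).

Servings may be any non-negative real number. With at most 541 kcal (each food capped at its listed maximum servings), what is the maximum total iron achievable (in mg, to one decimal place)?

Iron per kcal: chickpeas 0.01059, canned tuna 0.009286, salmon 0.001843.
Take 1 serving of chickpeas: uses 236 kcal, +2.5 mg iron (running total 2.5 mg).
Take 2.179 servings of canned tuna: uses 305 kcal, +2.8 mg iron (running total 5.3 mg).
Greedy by best ratio exhausts the calories allowance optimally: 5.3 mg.

5.3 mg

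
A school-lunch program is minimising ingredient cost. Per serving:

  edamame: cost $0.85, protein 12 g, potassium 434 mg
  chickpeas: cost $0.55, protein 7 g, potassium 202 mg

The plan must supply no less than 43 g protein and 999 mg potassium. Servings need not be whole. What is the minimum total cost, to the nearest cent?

$3.05

Check every corner: each single food scaled to meet both minima, and each pair solved so both constraints bind.
edamame only: max(43/12, 999/434) = 3.583 servings → $3.05.
chickpeas only: max(43/7, 999/202) = 6.143 servings → $3.38.
edamame + chickpeas: the both-tight solution has a negative serving — not a feasible corner.
Cheapest feasible corner: $3.05.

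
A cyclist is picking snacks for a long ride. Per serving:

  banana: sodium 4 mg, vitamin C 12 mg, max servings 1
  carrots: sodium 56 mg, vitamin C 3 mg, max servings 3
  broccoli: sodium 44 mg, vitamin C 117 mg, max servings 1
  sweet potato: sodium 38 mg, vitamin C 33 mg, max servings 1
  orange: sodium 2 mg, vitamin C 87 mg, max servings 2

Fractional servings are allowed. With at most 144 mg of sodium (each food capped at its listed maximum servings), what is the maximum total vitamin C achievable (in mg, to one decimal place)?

338.9 mg

Vitamin C per mg sodium: orange 43.5, banana 3, broccoli 2.659, sweet potato 0.8684, carrots 0.05357.
Take 2 servings of orange: uses 4 mg sodium, +174.0 mg vitamin C (running total 174.0 mg).
Take 1 serving of banana: uses 4 mg sodium, +12.0 mg vitamin C (running total 186.0 mg).
Take 1 serving of broccoli: uses 44 mg sodium, +117.0 mg vitamin C (running total 303.0 mg).
Take 1 serving of sweet potato: uses 38 mg sodium, +33.0 mg vitamin C (running total 336.0 mg).
Take 0.9643 servings of carrots: uses 54 mg sodium, +2.9 mg vitamin C (running total 338.9 mg).
Filling greedily by vitamin C-per-mg sodium is optimal for one linear limit, giving 338.9 mg.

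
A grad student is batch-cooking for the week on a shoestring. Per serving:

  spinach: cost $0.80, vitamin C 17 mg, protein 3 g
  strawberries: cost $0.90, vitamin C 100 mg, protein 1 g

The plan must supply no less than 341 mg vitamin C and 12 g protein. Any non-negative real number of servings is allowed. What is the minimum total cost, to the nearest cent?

$5.03

This is a tiny linear program; its minimum lies at a vertex of the feasible set. List the vertices and price them.
spinach only: max(341/17, 12/3) = 20.06 servings → $16.05.
strawberries only: max(341/100, 12/1) = 12 servings → $10.80.
spinach + strawberries with both tight: 3.035 servings and 2.894 servings → $5.03.
Cheapest feasible corner: $5.03.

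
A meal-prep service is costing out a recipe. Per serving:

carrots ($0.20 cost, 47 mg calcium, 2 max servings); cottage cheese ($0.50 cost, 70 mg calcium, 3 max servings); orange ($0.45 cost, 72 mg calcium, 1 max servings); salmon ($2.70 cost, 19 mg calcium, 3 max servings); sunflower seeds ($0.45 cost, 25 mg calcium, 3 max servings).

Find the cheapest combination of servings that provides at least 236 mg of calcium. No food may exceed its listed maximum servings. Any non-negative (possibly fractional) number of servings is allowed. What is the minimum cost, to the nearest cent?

Cost per mg of calcium: carrots $0.0043, orange $0.0063, cottage cheese $0.0071, sunflower seeds $0.0180, salmon $0.1421.
Take 2 servings of carrots: +94.0 mg calcium for $0.40 (total $0.40, still need 142.0 mg).
Take 1 serving of orange: +72.0 mg calcium for $0.45 (total $0.85, still need 70.0 mg).
Take 1 serving of cottage cheese: +70.0 mg calcium for $0.50 (total $1.35, still need 0.0 mg).
Greedy by cheapest-per-mg is optimal for a single linear constraint, so the minimum cost is $1.35.

$1.35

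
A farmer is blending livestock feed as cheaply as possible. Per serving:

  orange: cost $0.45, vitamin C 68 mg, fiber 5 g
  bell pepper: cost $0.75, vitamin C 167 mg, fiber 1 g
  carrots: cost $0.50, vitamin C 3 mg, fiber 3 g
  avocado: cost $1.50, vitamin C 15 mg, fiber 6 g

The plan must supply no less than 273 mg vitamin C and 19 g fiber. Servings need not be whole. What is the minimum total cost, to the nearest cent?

This is a tiny linear program; its minimum lies at a vertex of the feasible set. List the vertices and price them.
orange only: max(273/68, 19/5) = 4.015 servings → $1.81.
bell pepper only: max(273/167, 19/1) = 19 servings → $14.25.
carrots only: max(273/3, 19/3) = 91 servings → $45.50.
avocado only: max(273/15, 19/6) = 18.2 servings → $27.30.
orange + bell pepper with both tight: 3.781 servings and 0.09518 servings → $1.77.
orange + carrots with both targets exact would need a negative amount; discard.
orange + avocado: intersection lies outside the first quadrant.
bell pepper + carrots with both tight: 1.53 servings and 5.823 servings → $4.06.
bell pepper + avocado with both tight: 1.371 servings and 2.938 servings → $5.44.
carrots + avocado: intersection lies outside the first quadrant.
So the least-cost plan costs $1.77.

$1.77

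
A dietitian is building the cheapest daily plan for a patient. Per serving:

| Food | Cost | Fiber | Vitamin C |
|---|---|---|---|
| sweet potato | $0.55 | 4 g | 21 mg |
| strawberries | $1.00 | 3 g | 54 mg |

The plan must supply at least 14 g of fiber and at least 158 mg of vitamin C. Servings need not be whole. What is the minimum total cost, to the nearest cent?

For a min-cost LP with two ≥-constraints, a basic feasible solution has at most two positive variables.
sweet potato only: max(14/4, 158/21) = 7.524 servings → $4.14.
strawberries only: max(14/3, 158/54) = 4.667 servings → $4.67.
sweet potato + strawberries with both tight: 1.843 servings and 2.209 servings → $3.22.
The minimum over all feasible corners is $3.22.

$3.22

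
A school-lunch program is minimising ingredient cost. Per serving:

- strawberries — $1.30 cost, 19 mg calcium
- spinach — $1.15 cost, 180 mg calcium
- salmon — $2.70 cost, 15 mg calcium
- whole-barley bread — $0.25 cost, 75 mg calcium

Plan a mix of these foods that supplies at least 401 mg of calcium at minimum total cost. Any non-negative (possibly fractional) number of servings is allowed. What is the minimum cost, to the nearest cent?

Cost per mg of calcium: whole-barley bread $0.0033, spinach $0.0064, strawberries $0.0684, salmon $0.1800.
With no serving limits, use only whole-barley bread: 401 mg / 75 mg = 5.347 servings × $0.25 = $1.34.

$1.34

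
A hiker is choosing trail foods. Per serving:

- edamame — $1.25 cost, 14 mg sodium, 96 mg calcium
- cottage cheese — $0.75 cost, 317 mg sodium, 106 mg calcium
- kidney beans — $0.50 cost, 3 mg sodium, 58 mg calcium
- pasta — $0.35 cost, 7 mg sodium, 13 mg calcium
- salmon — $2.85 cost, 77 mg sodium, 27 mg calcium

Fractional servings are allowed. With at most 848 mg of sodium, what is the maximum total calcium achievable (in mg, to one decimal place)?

16394.7 mg

Calcium per mg sodium: kidney beans 19.33, edamame 6.857, pasta 1.857, salmon 0.3506, cottage cheese 0.3344.
With no serving limits, spend the whole sodium allowance on kidney beans: 848 mg / 3 mg × 58 mg = 16394.7 mg.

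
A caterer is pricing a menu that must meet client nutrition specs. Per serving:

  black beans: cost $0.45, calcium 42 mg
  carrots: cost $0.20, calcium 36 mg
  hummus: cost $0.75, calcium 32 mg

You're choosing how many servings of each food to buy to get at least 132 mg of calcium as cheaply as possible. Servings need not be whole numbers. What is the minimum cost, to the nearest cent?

$0.73

Cost per mg of calcium: carrots $0.0056, black beans $0.0107, hummus $0.0234.
With no serving limits, use only carrots: 132 mg / 36 mg = 3.667 servings × $0.20 = $0.73.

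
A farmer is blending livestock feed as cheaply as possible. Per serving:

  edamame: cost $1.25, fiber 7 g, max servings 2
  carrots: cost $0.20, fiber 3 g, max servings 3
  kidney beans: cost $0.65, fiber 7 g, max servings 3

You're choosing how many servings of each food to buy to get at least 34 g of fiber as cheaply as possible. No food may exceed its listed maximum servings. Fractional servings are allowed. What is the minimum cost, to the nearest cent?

$3.26

Cost per g of fiber: carrots $0.0667, kidney beans $0.0929, edamame $0.1786.
Take 3 servings of carrots: +9.0 g fiber for $0.60 (total $0.60, still need 25.0 g).
Take 3 servings of kidney beans: +21.0 g fiber for $1.95 (total $2.55, still need 4.0 g).
Take 0.5714 servings of edamame: +4.0 g fiber for $0.71 (total $3.26, still need 0.0 g).
Greedy by cheapest-per-g is optimal for a single linear constraint, so the minimum cost is $3.26.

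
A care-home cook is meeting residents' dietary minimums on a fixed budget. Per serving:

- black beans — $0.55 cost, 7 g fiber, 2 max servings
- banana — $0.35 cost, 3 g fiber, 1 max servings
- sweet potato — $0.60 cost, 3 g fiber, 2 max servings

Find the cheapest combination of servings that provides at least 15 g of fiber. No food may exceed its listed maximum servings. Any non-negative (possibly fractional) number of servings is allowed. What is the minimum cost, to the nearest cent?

Cost per g of fiber: black beans $0.0786, banana $0.1167, sweet potato $0.2000.
Take 2 servings of black beans: +14.0 g fiber for $1.10 (total $1.10, still need 1.0 g).
Take 0.3333 servings of banana: +1.0 g fiber for $0.12 (total $1.22, still need 0.0 g).
Greedy by cheapest-per-g is optimal for a single linear constraint, so the minimum cost is $1.22.

$1.22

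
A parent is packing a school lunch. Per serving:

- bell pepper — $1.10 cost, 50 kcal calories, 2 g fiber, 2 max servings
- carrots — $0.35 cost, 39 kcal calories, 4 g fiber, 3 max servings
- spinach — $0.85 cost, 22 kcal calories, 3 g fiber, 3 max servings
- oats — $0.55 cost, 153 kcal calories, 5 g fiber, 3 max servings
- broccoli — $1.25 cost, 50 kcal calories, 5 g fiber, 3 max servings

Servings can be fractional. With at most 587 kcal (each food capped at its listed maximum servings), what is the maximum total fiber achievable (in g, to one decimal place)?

Fiber per kcal: spinach 0.1364, carrots 0.1026, broccoli 0.1, bell pepper 0.04, oats 0.03268.
Take 3 servings of spinach: uses 66 kcal, +9.0 g fiber (running total 9.0 g).
Take 3 servings of carrots: uses 117 kcal, +12.0 g fiber (running total 21.0 g).
Take 3 servings of broccoli: uses 150 kcal, +15.0 g fiber (running total 36.0 g).
Take 2 servings of bell pepper: uses 100 kcal, +4.0 g fiber (running total 40.0 g).
Take 1.007 servings of oats: uses 154 kcal, +5.0 g fiber (running total 45.0 g).
Greedy by best ratio exhausts the calories allowance optimally: 45.0 g.

45.0 g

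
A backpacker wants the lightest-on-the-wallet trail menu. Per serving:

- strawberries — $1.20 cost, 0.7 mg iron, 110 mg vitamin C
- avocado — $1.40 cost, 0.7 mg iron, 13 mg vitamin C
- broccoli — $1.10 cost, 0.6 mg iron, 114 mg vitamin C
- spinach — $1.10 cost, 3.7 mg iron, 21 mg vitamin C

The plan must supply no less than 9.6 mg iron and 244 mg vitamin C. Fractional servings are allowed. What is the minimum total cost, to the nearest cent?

$4.43

A basic optimal solution has at most two foods positive. Try each food alone and each pair with both targets met exactly.
strawberries only: max(9.6/0.7, 244/110) = 13.71 servings → $16.46.
avocado only: max(9.6/0.7, 244/13) = 18.77 servings → $26.28.
broccoli only: max(9.6/0.6, 244/114) = 16 servings → $17.60.
spinach only: max(9.6/3.7, 244/21) = 11.62 servings → $12.78.
strawberries + avocado with both tight: 0.6775 servings and 13.04 servings → $19.06.
strawberries + broccoli: intersection lies outside the first quadrant.
strawberries + spinach with both tight: 1.787 servings and 2.256 servings → $4.63.
avocado + broccoli with both tight: 13.17 servings and 0.6389 servings → $19.14.
avocado + spinach: intersection lies outside the first quadrant.
broccoli + spinach with both tight: 1.714 servings and 2.317 servings → $4.43.
Cheapest feasible corner: $4.43.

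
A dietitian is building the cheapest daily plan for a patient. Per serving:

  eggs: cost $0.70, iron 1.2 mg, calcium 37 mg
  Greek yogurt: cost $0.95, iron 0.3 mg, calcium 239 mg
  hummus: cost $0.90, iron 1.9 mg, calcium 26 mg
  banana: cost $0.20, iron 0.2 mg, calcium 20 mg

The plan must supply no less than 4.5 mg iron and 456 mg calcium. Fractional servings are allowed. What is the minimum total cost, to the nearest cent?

$3.49

Compare the cost at each extreme point of the feasible region.
eggs only: max(4.5/1.2, 456/37) = 12.32 servings → $8.63.
Greek yogurt only: max(4.5/0.3, 456/239) = 15 servings → $14.25.
hummus only: max(4.5/1.9, 456/26) = 17.54 servings → $15.78.
banana only: max(4.5/0.2, 456/20) = 22.8 servings → $4.56.
eggs + Greek yogurt with both tight: 3.405 servings and 1.381 servings → $3.70.
eggs + hummus: intersection lies outside the first quadrant.
eggs + banana with both targets exact would need a negative amount; discard.
Greek yogurt + hummus with both tight: 1.679 servings and 2.103 servings → $3.49.
Greek yogurt + banana with both tight: 0.02871 servings and 22.46 servings → $4.52.
hummus + banana with both targets exact would need a negative amount; discard.
The minimum over all feasible corners is $3.49.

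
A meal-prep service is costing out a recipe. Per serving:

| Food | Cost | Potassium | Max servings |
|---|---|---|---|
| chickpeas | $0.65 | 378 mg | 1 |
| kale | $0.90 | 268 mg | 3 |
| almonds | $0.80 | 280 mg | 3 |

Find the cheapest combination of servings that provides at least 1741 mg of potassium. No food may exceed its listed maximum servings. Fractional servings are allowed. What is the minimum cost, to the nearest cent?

Cost per mg of potassium: chickpeas $0.0017, almonds $0.0029, kale $0.0034.
Take 1 serving of chickpeas: +378.0 mg potassium for $0.65 (total $0.65, still need 1363.0 mg).
Take 3 servings of almonds: +840.0 mg potassium for $2.40 (total $3.05, still need 523.0 mg).
Take 1.951 servings of kale: +523.0 mg potassium for $1.76 (total $4.81, still need 0.0 mg).
Greedy by cheapest-per-mg is optimal for a single linear constraint, so the minimum cost is $4.81.

$4.81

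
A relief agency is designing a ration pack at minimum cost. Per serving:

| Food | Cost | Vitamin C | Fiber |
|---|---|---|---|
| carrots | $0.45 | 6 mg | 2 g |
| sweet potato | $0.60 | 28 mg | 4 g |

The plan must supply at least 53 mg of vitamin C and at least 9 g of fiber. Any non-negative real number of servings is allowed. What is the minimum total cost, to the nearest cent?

$1.35

carrots only: max(53/6, 9/2) = 8.833 servings → $3.98.
sweet potato only: max(53/28, 9/4) = 2.25 servings → $1.35.
carrots + sweet potato with both tight: 1.25 servings and 1.625 servings → $1.54.
So the least-cost plan costs $1.35.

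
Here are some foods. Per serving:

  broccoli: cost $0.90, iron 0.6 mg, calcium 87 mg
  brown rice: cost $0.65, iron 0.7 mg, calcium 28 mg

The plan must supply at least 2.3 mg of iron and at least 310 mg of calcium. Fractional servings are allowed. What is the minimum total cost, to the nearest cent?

Check every corner: each single food scaled to meet both minima, and each pair solved so both constraints bind.
broccoli only: max(2.3/0.6, 310/87) = 3.833 servings → $3.45.
brown rice only: max(2.3/0.7, 310/28) = 11.07 servings → $7.20.
broccoli + brown rice with both tight: 3.46 servings and 0.3197 servings → $3.32.
Cheapest feasible corner: $3.32.

$3.32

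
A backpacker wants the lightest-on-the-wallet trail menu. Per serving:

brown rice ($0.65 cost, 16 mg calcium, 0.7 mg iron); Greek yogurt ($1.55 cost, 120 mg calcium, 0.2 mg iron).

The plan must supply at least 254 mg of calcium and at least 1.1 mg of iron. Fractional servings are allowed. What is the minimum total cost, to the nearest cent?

$3.73

brown rice only: max(254/16, 1.1/0.7) = 15.88 servings → $10.32.
Greek yogurt only: max(254/120, 1.1/0.2) = 5.5 servings → $8.53.
brown rice + Greek yogurt with both tight: 1.005 servings and 1.983 servings → $3.73.
So the least-cost plan costs $3.73.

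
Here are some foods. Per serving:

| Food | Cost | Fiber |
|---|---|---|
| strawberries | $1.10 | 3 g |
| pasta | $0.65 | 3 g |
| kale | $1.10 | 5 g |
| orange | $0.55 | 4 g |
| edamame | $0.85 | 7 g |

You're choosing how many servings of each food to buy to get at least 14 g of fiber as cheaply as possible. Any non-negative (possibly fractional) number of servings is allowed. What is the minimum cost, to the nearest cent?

$1.70

Cost per g of fiber: edamame $0.1214, orange $0.1375, pasta $0.2167, kale $0.2200, strawberries $0.3667.
With no serving limits, use only edamame: 14 g / 7 g = 2 servings × $0.85 = $1.70.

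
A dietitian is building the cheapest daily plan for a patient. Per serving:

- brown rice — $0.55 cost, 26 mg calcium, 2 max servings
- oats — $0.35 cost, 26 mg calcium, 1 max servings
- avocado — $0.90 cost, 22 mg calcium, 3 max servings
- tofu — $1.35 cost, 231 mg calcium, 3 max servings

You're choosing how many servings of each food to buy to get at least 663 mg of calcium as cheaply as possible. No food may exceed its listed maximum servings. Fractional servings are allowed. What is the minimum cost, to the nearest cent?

$3.87

Cost per mg of calcium: tofu $0.0058, oats $0.0135, brown rice $0.0212, avocado $0.0409.
Take 2.87 servings of tofu: +663.0 mg calcium for $3.87 (total $3.87, still need 0.0 mg).
Filling from the cheapest source first is optimal under one linear minimum: $3.87.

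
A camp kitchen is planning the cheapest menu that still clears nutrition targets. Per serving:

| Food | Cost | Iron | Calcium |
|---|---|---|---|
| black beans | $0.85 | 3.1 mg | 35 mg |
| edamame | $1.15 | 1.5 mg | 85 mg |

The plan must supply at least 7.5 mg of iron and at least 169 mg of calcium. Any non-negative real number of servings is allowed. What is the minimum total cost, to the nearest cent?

For a min-cost LP with two ≥-constraints, a basic feasible solution has at most two positive variables.
black beans only: max(7.5/3.1, 169/35) = 4.829 servings → $4.10.
edamame only: max(7.5/1.5, 169/85) = 5 servings → $5.75.
black beans + edamame with both tight: 1.82 servings and 1.239 servings → $2.97.
Cheapest feasible corner: $2.97.

$2.97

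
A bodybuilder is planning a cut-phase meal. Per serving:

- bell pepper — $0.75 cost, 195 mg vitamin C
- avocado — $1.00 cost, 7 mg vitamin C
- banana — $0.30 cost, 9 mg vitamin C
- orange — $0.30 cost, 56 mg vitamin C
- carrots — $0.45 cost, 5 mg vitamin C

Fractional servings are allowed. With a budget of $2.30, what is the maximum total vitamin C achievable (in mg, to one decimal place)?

Vitamin C per dollar: bell pepper 260, orange 186.7, banana 30, carrots 11.11, avocado 7.
With no serving limits, spend the whole cost allowance on bell pepper: $2.30 / $0.75 × 195 mg = 598.0 mg.

598.0 mg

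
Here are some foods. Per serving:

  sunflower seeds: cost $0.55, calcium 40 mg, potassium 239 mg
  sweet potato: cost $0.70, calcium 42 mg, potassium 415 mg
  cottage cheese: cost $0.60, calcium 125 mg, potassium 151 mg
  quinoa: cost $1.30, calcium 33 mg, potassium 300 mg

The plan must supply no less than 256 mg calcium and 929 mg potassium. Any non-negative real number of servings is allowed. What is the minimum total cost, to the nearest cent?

$2.08

The cheapest plan sits at a corner of the feasible region — with two constraints it uses at most two foods.
sunflower seeds only: max(256/40, 929/239) = 6.4 servings → $3.52.
sweet potato only: max(256/42, 929/415) = 6.095 servings → $4.27.
cottage cheese only: max(256/125, 929/151) = 6.152 servings → $3.69.
quinoa only: max(256/33, 929/300) = 7.758 servings → $10.08.
sunflower seeds + sweet potato: intersection lies outside the first quadrant.
sunflower seeds + cottage cheese with both tight: 3.25 servings and 1.008 servings → $2.39.
sunflower seeds + quinoa: intersection lies outside the first quadrant.
sweet potato + cottage cheese with both tight: 1.701 servings and 1.476 servings → $2.08.
sweet potato + quinoa with both targets exact would need a negative amount; discard.
cottage cheese + quinoa with both tight: 1.419 servings and 2.382 servings → $3.95.
So the least-cost plan costs $2.08.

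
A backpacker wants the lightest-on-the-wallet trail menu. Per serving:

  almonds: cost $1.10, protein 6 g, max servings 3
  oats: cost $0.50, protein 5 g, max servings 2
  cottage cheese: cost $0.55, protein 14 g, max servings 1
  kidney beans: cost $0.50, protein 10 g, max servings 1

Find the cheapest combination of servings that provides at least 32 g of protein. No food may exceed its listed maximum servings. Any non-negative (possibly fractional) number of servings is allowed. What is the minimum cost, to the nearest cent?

$1.85

Cost per g of protein: cottage cheese $0.0393, kidney beans $0.0500, oats $0.1000, almonds $0.1833.
Take 1 serving of cottage cheese: +14.0 g protein for $0.55 (total $0.55, still need 18.0 g).
Take 1 serving of kidney beans: +10.0 g protein for $0.50 (total $1.05, still need 8.0 g).
Take 1.6 servings of oats: +8.0 g protein for $0.80 (total $1.85, still need 0.0 g).
Filling from the cheapest source first is optimal under one linear minimum: $1.85.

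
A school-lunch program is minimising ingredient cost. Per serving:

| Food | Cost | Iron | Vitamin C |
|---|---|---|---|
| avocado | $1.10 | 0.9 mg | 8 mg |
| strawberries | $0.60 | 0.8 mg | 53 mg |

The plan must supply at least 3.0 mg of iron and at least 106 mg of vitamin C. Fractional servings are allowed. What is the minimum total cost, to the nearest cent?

This is a tiny linear program; its minimum lies at a vertex of the feasible set. List the vertices and price them.
avocado only: max(3.0/0.9, 106/8) = 13.25 servings → $14.57.
strawberries only: max(3.0/0.8, 106/53) = 3.75 servings → $2.25.
avocado + strawberries with both tight: 1.797 servings and 1.729 servings → $3.01.
So the least-cost plan costs $2.25.

$2.25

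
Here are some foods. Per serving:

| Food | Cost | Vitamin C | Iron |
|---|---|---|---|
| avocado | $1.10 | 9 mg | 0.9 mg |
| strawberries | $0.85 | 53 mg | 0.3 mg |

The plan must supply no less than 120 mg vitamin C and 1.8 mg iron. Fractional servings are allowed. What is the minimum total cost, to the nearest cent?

$3.19

Two binding constraints pin down two serving amounts, so the optimal mix uses at most two foods. The candidates are each food alone (scaled to the tighter of vitamin C/iron) and each pair with both constraints tight.
avocado only: max(120/9, 1.8/0.9) = 13.33 servings → $14.67.
strawberries only: max(120/53, 1.8/0.3) = 6 servings → $5.10.
avocado + strawberries with both tight: 1.32 servings and 2.04 servings → $3.19.
The minimum over all feasible corners is $3.19.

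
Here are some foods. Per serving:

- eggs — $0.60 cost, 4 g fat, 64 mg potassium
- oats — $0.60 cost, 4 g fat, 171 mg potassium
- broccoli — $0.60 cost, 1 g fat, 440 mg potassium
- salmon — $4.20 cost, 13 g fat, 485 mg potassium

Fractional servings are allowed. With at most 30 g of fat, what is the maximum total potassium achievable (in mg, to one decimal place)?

Potassium per g fat: broccoli 440, oats 42.75, salmon 37.31, eggs 16.
With no serving limits, spend the whole fat allowance on broccoli: 30 g / 1 g × 440 mg = 13200.0 mg.

13200.0 mg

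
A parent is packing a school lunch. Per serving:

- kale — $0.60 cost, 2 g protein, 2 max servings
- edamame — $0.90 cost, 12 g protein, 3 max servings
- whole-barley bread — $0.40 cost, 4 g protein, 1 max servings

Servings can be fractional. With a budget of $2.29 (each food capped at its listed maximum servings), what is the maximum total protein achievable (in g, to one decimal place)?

30.5 g

Protein per dollar: edamame 13.33, whole-barley bread 10, kale 3.333.
Take 2.544 servings of edamame: spends $2.29, +30.5 g protein (running total 30.5 g).
Greedy by best ratio exhausts the cost allowance optimally: 30.5 g.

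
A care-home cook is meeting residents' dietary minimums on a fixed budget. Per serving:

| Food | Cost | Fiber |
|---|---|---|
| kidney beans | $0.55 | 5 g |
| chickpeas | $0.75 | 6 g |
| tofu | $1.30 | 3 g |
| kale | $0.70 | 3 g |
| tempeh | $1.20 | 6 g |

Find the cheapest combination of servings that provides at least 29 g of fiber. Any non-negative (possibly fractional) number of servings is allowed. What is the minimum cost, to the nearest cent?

Cost per g of fiber: kidney beans $0.1100, chickpeas $0.1250, tempeh $0.2000, kale $0.2333, tofu $0.4333.
With no serving limits, use only kidney beans: 29 g / 5 g = 5.8 servings × $0.55 = $3.19.

$3.19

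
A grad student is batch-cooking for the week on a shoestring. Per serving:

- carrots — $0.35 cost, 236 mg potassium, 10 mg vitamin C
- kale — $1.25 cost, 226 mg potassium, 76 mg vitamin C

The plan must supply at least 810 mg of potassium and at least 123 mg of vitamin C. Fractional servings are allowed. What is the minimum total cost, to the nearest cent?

A basic optimal solution has at most two foods positive. Try each food alone and each pair with both targets met exactly.
carrots only: max(810/236, 123/10) = 12.3 servings → $4.30.
kale only: max(810/226, 123/76) = 3.584 servings → $4.48.
carrots + kale with both tight: 2.154 servings and 1.335 servings → $2.42.
The minimum over all feasible corners is $2.42.

$2.42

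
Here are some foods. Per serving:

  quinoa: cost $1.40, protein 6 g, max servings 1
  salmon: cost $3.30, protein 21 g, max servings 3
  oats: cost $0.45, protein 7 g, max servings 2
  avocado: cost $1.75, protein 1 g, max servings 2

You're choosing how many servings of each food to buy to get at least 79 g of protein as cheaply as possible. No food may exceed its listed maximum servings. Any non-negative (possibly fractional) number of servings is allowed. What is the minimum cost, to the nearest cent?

$11.27

Cost per g of protein: oats $0.0643, salmon $0.1571, quinoa $0.2333, avocado $1.7500.
Take 2 servings of oats: +14.0 g protein for $0.90 (total $0.90, still need 65.0 g).
Take 3 servings of salmon: +63.0 g protein for $9.90 (total $10.80, still need 2.0 g).
Take 0.3333 servings of quinoa: +2.0 g protein for $0.47 (total $11.27, still need 0.0 g).
Filling from the cheapest source first is optimal under one linear minimum: $11.27.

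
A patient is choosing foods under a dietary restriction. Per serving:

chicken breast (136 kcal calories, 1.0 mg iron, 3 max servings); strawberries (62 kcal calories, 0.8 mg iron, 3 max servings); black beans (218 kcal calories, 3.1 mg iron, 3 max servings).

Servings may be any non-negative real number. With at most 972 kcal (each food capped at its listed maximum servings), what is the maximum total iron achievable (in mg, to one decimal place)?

12.7 mg

Iron per kcal: black beans 0.01422, strawberries 0.0129, chicken breast 0.007353.
Take 3 servings of black beans: uses 654 kcal, +9.3 mg iron (running total 9.3 mg).
Take 3 servings of strawberries: uses 186 kcal, +2.4 mg iron (running total 11.7 mg).
Take 0.9706 servings of chicken breast: uses 132 kcal, +1.0 mg iron (running total 12.7 mg).
Greedy by best ratio exhausts the calories allowance optimally: 12.7 mg.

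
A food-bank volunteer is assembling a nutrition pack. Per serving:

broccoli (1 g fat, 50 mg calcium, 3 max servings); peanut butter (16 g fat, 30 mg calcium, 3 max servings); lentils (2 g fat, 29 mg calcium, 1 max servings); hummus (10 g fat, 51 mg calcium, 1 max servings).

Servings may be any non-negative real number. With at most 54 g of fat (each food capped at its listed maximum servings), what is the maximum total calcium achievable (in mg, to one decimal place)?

Calcium per g fat: broccoli 50, lentils 14.5, hummus 5.1, peanut butter 1.875.
Take 3 servings of broccoli: uses 3 g fat, +150.0 mg calcium (running total 150.0 mg).
Take 1 serving of lentils: uses 2 g fat, +29.0 mg calcium (running total 179.0 mg).
Take 1 serving of hummus: uses 10 g fat, +51.0 mg calcium (running total 230.0 mg).
Take 2.438 servings of peanut butter: uses 39 g fat, +73.1 mg calcium (running total 303.1 mg).
Filling greedily by calcium-per-g fat is optimal for one linear limit, giving 303.1 mg.

303.1 mg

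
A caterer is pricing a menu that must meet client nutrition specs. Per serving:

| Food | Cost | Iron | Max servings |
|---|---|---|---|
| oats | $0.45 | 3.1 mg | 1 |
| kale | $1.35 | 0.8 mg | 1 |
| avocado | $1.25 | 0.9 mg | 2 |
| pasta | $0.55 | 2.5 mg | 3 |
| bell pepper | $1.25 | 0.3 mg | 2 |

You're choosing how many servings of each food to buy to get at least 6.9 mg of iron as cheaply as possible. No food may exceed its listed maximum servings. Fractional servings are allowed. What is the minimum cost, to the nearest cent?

Cost per mg of iron: oats $0.1452, pasta $0.2200, avocado $1.3889, kale $1.6875, bell pepper $4.1667.
Take 1 serving of oats: +3.1 mg iron for $0.45 (total $0.45, still need 3.8 mg).
Take 1.52 servings of pasta: +3.8 mg iron for $0.84 (total $1.29, still need 0.0 mg).
Filling from the cheapest source first is optimal under one linear minimum: $1.29.

$1.29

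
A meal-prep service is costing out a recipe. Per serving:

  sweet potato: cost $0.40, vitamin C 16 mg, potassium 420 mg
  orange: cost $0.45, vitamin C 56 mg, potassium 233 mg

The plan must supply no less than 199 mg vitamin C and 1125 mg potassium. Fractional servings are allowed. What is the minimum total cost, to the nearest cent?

$1.83

At the optimum either one food covers both requirements or two foods hit both targets exactly; no other combination can be cheaper.
sweet potato only: max(199/16, 1125/420) = 12.44 servings → $4.97.
orange only: max(199/56, 1125/233) = 4.828 servings → $2.17.
sweet potato + orange with both tight: 0.8404 servings and 3.313 servings → $1.83.
The minimum over all feasible corners is $1.83.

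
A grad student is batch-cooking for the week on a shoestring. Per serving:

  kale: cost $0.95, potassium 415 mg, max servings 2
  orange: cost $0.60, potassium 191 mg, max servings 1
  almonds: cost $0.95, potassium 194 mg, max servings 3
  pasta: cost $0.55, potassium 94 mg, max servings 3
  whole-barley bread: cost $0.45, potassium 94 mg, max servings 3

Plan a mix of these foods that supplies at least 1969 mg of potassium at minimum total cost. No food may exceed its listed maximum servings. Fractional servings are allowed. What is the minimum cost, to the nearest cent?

$7.19

Cost per mg of potassium: kale $0.0023, orange $0.0031, whole-barley bread $0.0048, almonds $0.0049, pasta $0.0059.
Take 2 servings of kale: +830.0 mg potassium for $1.90 (total $1.90, still need 1139.0 mg).
Take 1 serving of orange: +191.0 mg potassium for $0.60 (total $2.50, still need 948.0 mg).
Take 3 servings of whole-barley bread: +282.0 mg potassium for $1.35 (total $3.85, still need 666.0 mg).
Take 3 servings of almonds: +582.0 mg potassium for $2.85 (total $6.70, still need 84.0 mg).
Take 0.8936 servings of pasta: +84.0 mg potassium for $0.49 (total $7.19, still need 0.0 mg).
Greedy by cheapest-per-mg is optimal for a single linear constraint, so the minimum cost is $7.19.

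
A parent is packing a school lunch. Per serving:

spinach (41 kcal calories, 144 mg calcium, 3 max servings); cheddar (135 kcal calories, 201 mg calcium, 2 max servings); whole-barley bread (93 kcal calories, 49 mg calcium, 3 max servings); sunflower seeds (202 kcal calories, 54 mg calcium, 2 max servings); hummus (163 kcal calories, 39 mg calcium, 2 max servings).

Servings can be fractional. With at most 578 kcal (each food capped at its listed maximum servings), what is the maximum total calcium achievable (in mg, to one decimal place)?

931.5 mg

Calcium per kcal: spinach 3.512, cheddar 1.489, whole-barley bread 0.5269, sunflower seeds 0.2673, hummus 0.2393.
Take 3 servings of spinach: uses 123 kcal, +432.0 mg calcium (running total 432.0 mg).
Take 2 servings of cheddar: uses 270 kcal, +402.0 mg calcium (running total 834.0 mg).
Take 1.989 servings of whole-barley bread: uses 185 kcal, +97.5 mg calcium (running total 931.5 mg).
Filling greedily by calcium-per-kcal is optimal for one linear limit, giving 931.5 mg.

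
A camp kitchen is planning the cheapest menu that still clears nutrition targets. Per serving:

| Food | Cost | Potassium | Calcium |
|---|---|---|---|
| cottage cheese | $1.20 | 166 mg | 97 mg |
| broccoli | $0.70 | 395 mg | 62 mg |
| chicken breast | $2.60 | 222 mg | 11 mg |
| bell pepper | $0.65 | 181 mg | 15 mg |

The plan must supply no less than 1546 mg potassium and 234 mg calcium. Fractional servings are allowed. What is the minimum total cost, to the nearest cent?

$2.74

At the optimum either one food covers both requirements or two foods hit both targets exactly; no other combination can be cheaper.
cottage cheese only: max(1546/166, 234/97) = 9.313 servings → $11.18.
broccoli only: max(1546/395, 234/62) = 3.914 servings → $2.74.
chicken breast only: max(1546/222, 234/11) = 21.27 servings → $55.31.
bell pepper only: max(1546/181, 234/15) = 15.6 servings → $10.14.
cottage cheese + broccoli: the both-tight solution has a negative serving — not a feasible corner.
cottage cheese + chicken breast with both tight: 1.773 servings and 5.638 servings → $16.79.
cottage cheese + bell pepper with both tight: 1.272 servings and 7.375 servings → $6.32.
broccoli + chicken breast with both tight: 3.71 servings and 0.3633 servings → $3.54.
broccoli + bell pepper with both tight: 3.618 servings and 0.646 servings → $2.95.
chicken breast + bell pepper with both targets exact would need a negative amount; discard.
The minimum over all feasible corners is $2.74.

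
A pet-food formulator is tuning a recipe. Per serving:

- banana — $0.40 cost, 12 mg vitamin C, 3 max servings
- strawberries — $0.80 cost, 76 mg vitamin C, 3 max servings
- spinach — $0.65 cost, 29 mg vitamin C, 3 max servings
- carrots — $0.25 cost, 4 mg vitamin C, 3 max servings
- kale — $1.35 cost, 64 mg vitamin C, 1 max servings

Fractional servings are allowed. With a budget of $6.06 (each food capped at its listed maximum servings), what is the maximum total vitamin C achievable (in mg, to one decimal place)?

Vitamin C per dollar: strawberries 95, kale 47.41, spinach 44.62, banana 30, carrots 16.
Take 3 servings of strawberries: spends $2.40, +228.0 mg vitamin C (running total 228.0 mg).
Take 1 serving of kale: spends $1.35, +64.0 mg vitamin C (running total 292.0 mg).
Take 3 servings of spinach: spends $1.95, +87.0 mg vitamin C (running total 379.0 mg).
Take 0.9 servings of banana: spends $0.36, +10.8 mg vitamin C (running total 389.8 mg).
Greedy by best ratio exhausts the cost allowance optimally: 389.8 mg.

389.8 mg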